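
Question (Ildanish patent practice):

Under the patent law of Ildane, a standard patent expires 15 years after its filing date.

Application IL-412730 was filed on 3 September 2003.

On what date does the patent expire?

Filing date + 15 years → 3 September 2018.

September 3, 2018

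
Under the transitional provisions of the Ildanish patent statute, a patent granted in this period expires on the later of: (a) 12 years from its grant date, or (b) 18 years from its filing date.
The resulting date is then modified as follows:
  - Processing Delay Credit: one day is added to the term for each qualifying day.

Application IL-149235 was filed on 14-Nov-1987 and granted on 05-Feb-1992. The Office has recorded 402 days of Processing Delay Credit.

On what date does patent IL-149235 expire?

(a) grant + 12 years → 5 February 2004.
(b) filing + 18 years → 14 November 2005.
Later of the two: 14 November 2005.
Processing Delay Credit: +402 days → 21 December 2006.

2006-12-21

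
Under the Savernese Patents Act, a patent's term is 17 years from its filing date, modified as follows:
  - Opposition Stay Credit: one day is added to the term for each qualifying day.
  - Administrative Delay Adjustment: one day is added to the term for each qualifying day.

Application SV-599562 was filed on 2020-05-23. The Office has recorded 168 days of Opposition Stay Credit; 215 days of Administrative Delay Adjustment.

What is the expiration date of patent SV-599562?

Base term: filing date + 17 years → 23 May 2037.
Opposition Stay Credit: +168 days → 7 November 2037.
Administrative Delay Adjustment: +215 days → 10 June 2038.

2038-06-10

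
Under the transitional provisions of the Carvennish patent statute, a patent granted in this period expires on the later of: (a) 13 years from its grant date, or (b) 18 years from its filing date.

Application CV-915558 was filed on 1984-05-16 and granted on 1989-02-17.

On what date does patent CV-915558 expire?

2002-05-16

(a) grant + 13 years → 17 February 2002.
(b) filing + 18 years → 16 May 2002.
Later of the two: 16 May 2002.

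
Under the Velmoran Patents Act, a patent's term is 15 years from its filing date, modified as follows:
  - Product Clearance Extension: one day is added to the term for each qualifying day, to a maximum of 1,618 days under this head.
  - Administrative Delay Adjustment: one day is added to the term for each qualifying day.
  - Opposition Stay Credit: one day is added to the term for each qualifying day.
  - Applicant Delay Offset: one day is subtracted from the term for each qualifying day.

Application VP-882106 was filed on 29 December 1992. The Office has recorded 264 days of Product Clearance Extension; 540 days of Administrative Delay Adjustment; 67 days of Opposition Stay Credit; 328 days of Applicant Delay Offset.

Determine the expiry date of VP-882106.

2009-06-24

Base term: filing date + 15 years → 29 December 2007.
Product Clearance Extension: 264 days (within the 1618-day cap) → +264 days → 18 September 2008.
Administrative Delay Adjustment: +540 days → 12 March 2010.
Opposition Stay Credit: +67 days → 18 May 2010.
Applicant Delay Offset: −328 days → 24 June 2009.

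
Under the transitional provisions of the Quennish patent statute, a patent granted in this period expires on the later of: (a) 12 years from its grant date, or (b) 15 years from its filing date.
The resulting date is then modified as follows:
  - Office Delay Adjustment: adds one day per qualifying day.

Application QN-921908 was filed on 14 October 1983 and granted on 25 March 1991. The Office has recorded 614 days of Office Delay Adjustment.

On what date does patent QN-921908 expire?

(a) grant + 12 years → 25 March 2003.
(b) filing + 15 years → 14 October 1998.
Later of the two: 25 March 2003.
Office Delay Adjustment: +614 days → 28 November 2004.

2004-11-28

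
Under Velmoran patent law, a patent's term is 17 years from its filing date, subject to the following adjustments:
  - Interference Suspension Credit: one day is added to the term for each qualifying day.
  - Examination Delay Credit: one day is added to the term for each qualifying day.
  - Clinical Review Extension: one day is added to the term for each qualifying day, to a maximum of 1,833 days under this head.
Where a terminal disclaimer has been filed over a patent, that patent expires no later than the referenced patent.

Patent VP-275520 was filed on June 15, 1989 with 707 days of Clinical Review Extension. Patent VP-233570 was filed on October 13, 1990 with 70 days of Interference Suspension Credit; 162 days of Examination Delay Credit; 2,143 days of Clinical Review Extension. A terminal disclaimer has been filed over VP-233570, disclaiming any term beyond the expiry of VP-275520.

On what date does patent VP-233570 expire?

2008-05-22

Natural term of VP-233570:
  Base: filing + 17 years → 13 October 2007.
  Interference Suspension Credit: +70 days → 22 December 2007.
  Examination Delay Credit: +162 days → 1 June 2008.
  Clinical Review Extension: 2143 days claimed exceeds the 1833-day cap, so +1833 days → 8 June 2013.
Expiry of referenced patent VP-275520:
  Base: filing + 17 years → 15 June 2006.
  Clinical Review Extension: 707 days (within the 1833-day cap) → +707 days → 22 May 2008.
Terminal disclaimer: VP-233570 expires on the earlier of 8 June 2013 and 22 May 2008.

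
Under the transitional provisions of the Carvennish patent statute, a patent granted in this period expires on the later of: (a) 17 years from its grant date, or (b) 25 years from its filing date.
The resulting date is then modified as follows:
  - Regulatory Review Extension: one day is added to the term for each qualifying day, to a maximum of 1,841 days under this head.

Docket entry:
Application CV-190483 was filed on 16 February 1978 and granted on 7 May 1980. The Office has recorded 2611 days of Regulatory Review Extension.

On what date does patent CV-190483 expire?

2008-03-02

(a) grant + 17 years → 7 May 1997.
(b) filing + 25 years → 16 February 2003.
Later of the two: 16 February 2003.
Regulatory Review Extension: 2611 days claimed exceeds the 1841-day cap, so +1841 days → 2 March 2008.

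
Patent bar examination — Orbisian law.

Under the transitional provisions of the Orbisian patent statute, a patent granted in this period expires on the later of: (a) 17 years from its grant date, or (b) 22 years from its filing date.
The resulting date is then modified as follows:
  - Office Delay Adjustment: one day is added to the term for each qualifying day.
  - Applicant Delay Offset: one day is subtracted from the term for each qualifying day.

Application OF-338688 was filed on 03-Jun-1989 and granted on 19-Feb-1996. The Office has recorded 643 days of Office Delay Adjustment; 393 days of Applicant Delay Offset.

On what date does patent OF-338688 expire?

October 27, 2013

(a) grant + 17 years → 19 February 2013.
(b) filing + 22 years → 3 June 2011.
Later of the two: 19 February 2013.
Office Delay Adjustment: +643 days → 24 November 2014.
Applicant Delay Offset: −393 days → 27 October 2013.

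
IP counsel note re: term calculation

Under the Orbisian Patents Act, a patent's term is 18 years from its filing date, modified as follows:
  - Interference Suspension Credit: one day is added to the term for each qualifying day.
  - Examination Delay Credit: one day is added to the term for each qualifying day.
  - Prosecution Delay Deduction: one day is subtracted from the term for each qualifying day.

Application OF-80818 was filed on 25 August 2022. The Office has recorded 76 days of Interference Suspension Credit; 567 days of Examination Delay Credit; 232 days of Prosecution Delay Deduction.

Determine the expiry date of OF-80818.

Base term: filing date + 18 years → 25 August 2040.
Interference Suspension Credit: +76 days → 9 November 2040.
Examination Delay Credit: +567 days → 30 May 2042.
Prosecution Delay Deduction: −232 days → 10 October 2041.

October 10, 2041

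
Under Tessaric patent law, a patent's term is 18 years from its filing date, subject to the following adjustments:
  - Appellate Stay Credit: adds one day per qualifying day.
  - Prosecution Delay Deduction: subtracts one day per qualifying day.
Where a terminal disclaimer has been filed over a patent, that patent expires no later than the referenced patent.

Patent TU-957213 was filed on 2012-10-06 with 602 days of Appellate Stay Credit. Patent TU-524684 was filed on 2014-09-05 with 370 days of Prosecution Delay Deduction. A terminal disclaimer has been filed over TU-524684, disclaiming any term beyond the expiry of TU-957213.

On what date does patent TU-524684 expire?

2031-09-01

Natural term of TU-524684:
  Base: filing + 18 years → 5 September 2032.
  Prosecution Delay Deduction: −370 days → 1 September 2031.
Expiry of referenced patent TU-957213:
  Base: filing + 18 years → 6 October 2030.
  Appellate Stay Credit: +602 days → 30 May 2032.
Terminal disclaimer: TU-524684 expires on the earlier of 1 September 2031 and 30 May 2032.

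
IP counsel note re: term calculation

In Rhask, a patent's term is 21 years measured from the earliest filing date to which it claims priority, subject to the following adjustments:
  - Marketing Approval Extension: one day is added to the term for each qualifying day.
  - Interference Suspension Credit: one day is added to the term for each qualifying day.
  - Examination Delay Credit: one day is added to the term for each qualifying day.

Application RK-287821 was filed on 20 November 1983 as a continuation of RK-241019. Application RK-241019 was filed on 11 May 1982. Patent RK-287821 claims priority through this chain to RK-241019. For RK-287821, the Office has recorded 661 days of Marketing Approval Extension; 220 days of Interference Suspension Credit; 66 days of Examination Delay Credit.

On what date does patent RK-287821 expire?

2005-12-13

Earliest priority filing: 11 May 1982.
Base term: 11 May 1982 + 21 years → 11 May 2003.
Marketing Approval Extension: +661 days → 2 March 2005.
Interference Suspension Credit: +220 days → 8 October 2005.
Examination Delay Credit: +66 days → 13 December 2005.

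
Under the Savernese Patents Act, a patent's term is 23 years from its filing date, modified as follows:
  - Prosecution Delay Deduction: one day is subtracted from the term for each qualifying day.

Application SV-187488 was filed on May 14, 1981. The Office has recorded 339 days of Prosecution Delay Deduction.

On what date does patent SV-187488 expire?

Base term: filing date + 23 years → 14 May 2004.
Prosecution Delay Deduction: −339 days → 10 June 2003.

2003-06-10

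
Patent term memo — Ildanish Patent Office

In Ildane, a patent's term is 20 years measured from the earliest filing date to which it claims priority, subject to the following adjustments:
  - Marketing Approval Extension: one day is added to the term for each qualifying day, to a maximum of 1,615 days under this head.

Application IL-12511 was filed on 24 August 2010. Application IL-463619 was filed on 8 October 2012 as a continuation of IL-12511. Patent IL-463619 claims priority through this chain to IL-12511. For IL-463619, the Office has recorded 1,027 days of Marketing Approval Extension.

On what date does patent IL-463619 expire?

Earliest priority filing: 24 August 2010.
Base term: 24 August 2010 + 20 years → 24 August 2030.
Marketing Approval Extension: 1027 days (within the 1615-day cap) → +1027 days → 16 June 2033.

2033-06-16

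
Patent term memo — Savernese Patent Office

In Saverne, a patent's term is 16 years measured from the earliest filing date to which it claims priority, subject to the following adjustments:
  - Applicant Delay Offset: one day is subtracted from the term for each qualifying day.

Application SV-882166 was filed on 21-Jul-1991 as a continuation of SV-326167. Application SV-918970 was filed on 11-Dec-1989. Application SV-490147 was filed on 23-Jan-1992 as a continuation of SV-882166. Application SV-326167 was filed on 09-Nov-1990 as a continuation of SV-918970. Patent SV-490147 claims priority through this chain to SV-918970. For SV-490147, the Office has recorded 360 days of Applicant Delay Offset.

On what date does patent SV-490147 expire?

2004-12-16

Earliest priority filing: 11 December 1989.
Base term: 11 December 1989 + 16 years → 11 December 2005.
Applicant Delay Offset: −360 days → 16 December 2004.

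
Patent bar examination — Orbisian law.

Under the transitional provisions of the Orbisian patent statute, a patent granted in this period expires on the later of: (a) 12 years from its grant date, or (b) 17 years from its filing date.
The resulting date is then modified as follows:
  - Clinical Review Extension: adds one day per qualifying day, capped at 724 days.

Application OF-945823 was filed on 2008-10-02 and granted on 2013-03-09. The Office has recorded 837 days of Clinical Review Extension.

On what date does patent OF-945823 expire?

2027-09-26

(a) grant + 12 years → 9 March 2025.
(b) filing + 17 years → 2 October 2025.
Later of the two: 2 October 2025.
Clinical Review Extension: 837 days claimed exceeds the 724-day cap, so +724 days → 26 September 2027.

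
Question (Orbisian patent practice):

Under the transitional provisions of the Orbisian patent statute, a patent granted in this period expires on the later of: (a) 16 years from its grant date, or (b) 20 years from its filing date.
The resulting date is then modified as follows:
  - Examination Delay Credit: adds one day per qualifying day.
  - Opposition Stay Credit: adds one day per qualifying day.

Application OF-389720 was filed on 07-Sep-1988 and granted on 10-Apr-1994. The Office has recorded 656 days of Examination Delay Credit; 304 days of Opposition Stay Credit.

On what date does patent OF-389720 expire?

2012-11-25

(a) grant + 16 years → 10 April 2010.
(b) filing + 20 years → 7 September 2008.
Later of the two: 10 April 2010.
Examination Delay Credit: +656 days → 26 January 2012.
Opposition Stay Credit: +304 days → 25 November 2012.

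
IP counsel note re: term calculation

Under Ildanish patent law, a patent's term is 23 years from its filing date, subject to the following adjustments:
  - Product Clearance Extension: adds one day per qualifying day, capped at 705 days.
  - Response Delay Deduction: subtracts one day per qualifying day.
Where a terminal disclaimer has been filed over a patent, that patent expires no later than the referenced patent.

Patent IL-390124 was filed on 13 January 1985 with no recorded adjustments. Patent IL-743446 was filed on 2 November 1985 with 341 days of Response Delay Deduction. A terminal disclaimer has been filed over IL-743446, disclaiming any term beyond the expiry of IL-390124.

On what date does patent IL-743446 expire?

Natural term of IL-743446:
  Base: filing + 23 years → 2 November 2008.
  Response Delay Deduction: −341 days → 27 November 2007.
Expiry of referenced patent IL-390124:
  Base: filing + 23 years → 13 January 2008.
Terminal disclaimer: IL-743446 expires on the earlier of 27 November 2007 and 13 January 2008.

November 27, 2007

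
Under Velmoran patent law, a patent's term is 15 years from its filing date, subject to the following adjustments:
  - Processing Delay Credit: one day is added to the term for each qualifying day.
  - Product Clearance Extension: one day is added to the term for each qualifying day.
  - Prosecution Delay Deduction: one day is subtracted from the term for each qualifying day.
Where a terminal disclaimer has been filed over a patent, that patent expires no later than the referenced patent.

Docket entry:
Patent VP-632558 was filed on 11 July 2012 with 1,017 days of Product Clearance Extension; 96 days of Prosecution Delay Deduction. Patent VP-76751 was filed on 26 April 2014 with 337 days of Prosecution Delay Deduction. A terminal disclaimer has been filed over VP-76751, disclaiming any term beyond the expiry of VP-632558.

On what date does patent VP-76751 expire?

Natural term of VP-76751:
  Base: filing + 15 years → 26 April 2029.
  Prosecution Delay Deduction: −337 days → 24 May 2028.
Expiry of referenced patent VP-632558:
  Base: filing + 15 years → 11 July 2027.
  Product Clearance Extension: +1017 days → 23 April 2030.
  Prosecution Delay Deduction: −96 days → 17 January 2030.
Terminal disclaimer: VP-76751 expires on the earlier of 24 May 2028 and 17 January 2030.

May 24, 2028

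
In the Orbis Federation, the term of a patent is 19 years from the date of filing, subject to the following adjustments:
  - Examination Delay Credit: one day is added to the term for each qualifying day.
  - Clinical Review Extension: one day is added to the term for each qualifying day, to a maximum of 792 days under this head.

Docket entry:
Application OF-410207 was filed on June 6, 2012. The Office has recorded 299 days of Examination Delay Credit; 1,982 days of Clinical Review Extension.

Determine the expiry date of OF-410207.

2034-06-01

Base term: filing date + 19 years → 6 June 2031.
Examination Delay Credit: +299 days → 31 March 2032.
Clinical Review Extension: 1982 days claimed exceeds the 792-day cap, so +792 days → 1 June 2034.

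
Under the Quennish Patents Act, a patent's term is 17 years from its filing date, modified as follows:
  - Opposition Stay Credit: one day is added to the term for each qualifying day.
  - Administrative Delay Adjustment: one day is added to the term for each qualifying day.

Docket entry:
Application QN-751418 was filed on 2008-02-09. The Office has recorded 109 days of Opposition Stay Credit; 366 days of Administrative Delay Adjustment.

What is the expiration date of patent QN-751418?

Base term: filing date + 17 years → 9 February 2025.
Opposition Stay Credit: +109 days → 29 May 2025.
Administrative Delay Adjustment: +366 days → 30 May 2026.

2026-05-30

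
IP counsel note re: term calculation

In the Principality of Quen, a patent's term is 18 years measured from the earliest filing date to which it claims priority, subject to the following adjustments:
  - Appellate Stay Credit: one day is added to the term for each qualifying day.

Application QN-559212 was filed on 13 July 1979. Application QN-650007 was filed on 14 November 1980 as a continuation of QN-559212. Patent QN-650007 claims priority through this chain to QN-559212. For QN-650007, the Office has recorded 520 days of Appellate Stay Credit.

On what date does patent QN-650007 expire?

Earliest priority filing: 13 July 1979.
Base term: 13 July 1979 + 18 years → 13 July 1997.
Appellate Stay Credit: +520 days → 15 December 1998.

December 15, 1998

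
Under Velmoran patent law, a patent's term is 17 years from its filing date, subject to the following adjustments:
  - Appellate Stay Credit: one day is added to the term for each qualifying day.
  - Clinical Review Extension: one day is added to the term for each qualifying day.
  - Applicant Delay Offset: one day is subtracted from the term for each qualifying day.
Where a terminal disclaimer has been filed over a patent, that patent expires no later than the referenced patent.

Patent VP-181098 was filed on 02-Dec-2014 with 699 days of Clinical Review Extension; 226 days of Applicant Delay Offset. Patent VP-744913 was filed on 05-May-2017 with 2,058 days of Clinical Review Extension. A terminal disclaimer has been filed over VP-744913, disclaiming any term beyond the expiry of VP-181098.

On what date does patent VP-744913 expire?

Natural term of VP-744913:
  Base: filing + 17 years → 5 May 2034.
  Clinical Review Extension: +2058 days → 23 December 2039.
Expiry of referenced patent VP-181098:
  Base: filing + 17 years → 2 December 2031.
  Clinical Review Extension: +699 days → 31 October 2033.
  Applicant Delay Offset: −226 days → 19 March 2033.
Terminal disclaimer: VP-744913 expires on the earlier of 23 December 2039 and 19 March 2033.

2033-03-19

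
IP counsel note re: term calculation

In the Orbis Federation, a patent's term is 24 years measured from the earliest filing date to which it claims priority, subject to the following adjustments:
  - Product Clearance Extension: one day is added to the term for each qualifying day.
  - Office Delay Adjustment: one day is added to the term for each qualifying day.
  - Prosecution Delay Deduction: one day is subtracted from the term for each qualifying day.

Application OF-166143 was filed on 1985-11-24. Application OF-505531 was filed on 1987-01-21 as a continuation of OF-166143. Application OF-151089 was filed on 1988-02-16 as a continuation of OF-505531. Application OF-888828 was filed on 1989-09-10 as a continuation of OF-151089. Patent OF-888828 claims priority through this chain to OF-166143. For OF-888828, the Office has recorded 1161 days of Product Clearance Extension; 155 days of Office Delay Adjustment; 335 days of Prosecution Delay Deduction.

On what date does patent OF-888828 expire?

Earliest priority filing: 24 November 1985.
Base term: 24 November 1985 + 24 years → 24 November 2009.
Product Clearance Extension: +1161 days → 28 January 2013.
Office Delay Adjustment: +155 days → 2 July 2013.
Prosecution Delay Deduction: −335 days → 1 August 2012.

2012-08-01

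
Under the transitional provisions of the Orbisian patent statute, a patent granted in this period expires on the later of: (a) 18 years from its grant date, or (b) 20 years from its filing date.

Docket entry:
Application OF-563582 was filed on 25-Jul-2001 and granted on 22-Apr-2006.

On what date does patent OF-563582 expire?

(a) grant + 18 years → 22 April 2024.
(b) filing + 20 years → 25 July 2021.
Later of the two: 22 April 2024.

April 22, 2024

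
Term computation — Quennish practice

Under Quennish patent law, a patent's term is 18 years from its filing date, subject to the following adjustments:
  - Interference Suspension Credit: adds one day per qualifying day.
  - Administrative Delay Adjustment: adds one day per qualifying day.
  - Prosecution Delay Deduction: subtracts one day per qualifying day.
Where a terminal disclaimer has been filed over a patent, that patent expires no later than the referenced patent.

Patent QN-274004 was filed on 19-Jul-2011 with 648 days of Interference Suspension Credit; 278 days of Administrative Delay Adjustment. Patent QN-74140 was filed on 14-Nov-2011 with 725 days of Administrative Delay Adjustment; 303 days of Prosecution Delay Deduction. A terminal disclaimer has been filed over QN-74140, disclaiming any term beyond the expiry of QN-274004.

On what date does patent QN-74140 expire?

2031-01-10

Natural term of QN-74140:
  Base: filing + 18 years → 14 November 2029.
  Administrative Delay Adjustment: +725 days → 9 November 2031.
  Prosecution Delay Deduction: −303 days → 10 January 2031.
Expiry of referenced patent QN-274004:
  Base: filing + 18 years → 19 July 2029.
  Interference Suspension Credit: +648 days → 28 April 2031.
  Administrative Delay Adjustment: +278 days → 31 January 2032.
Terminal disclaimer: QN-74140 expires on the earlier of 10 January 2031 and 31 January 2032.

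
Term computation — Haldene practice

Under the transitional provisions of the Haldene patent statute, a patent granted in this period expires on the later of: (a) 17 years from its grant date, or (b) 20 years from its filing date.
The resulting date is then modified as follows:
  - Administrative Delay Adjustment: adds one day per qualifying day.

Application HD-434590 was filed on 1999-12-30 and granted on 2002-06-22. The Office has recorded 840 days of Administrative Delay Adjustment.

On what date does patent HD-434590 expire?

(a) grant + 17 years → 22 June 2019.
(b) filing + 20 years → 30 December 2019.
Later of the two: 30 December 2019.
Administrative Delay Adjustment: +840 days → 18 April 2022.

April 18, 2022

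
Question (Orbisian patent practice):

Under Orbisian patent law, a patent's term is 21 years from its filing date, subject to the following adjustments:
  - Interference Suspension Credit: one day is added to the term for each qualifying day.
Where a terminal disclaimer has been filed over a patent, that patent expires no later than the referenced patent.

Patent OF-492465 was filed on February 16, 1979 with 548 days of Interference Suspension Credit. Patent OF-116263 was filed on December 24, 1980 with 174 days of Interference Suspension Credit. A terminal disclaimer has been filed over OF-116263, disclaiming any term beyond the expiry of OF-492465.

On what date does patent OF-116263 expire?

August 17, 2001

Natural term of OF-116263:
  Base: filing + 21 years → 24 December 2001.
  Interference Suspension Credit: +174 days → 16 June 2002.
Expiry of referenced patent OF-492465:
  Base: filing + 21 years → 16 February 2000.
  Interference Suspension Credit: +548 days → 17 August 2001.
Terminal disclaimer: OF-116263 expires on the earlier of 16 June 2002 and 17 August 2001.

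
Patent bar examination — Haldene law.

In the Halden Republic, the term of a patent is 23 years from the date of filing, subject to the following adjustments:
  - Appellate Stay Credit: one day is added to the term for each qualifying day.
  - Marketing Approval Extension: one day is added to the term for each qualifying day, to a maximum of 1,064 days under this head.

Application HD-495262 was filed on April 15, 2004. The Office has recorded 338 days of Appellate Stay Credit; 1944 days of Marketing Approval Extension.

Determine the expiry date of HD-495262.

Base term: filing date + 23 years → 15 April 2027.
Appellate Stay Credit: +338 days → 18 March 2028.
Marketing Approval Extension: 1944 days claimed exceeds the 1064-day cap, so +1064 days → 15 February 2031.

2031-02-15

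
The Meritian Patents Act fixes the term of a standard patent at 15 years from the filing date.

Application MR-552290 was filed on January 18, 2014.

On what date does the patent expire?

January 18, 2029

Filing date + 15 years → 18 January 2029.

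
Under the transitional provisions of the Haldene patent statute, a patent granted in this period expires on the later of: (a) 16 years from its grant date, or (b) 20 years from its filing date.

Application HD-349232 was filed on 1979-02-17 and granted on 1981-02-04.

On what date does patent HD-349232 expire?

(a) grant + 16 years → 4 February 1997.
(b) filing + 20 years → 17 February 1999.
Later of the two: 17 February 1999.

1999-02-17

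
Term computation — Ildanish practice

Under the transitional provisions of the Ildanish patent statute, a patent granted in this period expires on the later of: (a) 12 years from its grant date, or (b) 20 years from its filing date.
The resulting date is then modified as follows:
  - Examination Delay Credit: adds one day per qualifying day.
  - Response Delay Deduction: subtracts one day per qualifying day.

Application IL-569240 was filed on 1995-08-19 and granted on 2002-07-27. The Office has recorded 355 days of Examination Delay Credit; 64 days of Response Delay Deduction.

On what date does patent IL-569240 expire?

(a) grant + 12 years → 27 July 2014.
(b) filing + 20 years → 19 August 2015.
Later of the two: 19 August 2015.
Examination Delay Credit: +355 days → 8 August 2016.
Response Delay Deduction: −64 days → 5 June 2016.

June 5, 2016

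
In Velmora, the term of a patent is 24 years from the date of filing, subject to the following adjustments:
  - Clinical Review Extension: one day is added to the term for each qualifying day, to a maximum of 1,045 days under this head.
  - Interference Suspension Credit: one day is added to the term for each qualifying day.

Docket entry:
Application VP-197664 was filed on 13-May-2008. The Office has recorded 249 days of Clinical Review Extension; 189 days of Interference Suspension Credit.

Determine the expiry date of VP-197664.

July 25, 2033

Base term: filing date + 24 years → 13 May 2032.
Clinical Review Extension: 249 days (within the 1045-day cap) → +249 days → 17 January 2033.
Interference Suspension Credit: +189 days → 25 July 2033.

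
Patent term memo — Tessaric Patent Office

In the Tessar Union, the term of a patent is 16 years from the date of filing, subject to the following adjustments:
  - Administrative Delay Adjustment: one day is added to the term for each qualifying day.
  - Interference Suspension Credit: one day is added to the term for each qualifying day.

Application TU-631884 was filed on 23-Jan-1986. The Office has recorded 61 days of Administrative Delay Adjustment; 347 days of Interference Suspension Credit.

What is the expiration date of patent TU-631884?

2003-03-07

Base term: filing date + 16 years → 23 January 2002.
Administrative Delay Adjustment: +61 days → 25 March 2002.
Interference Suspension Credit: +347 days → 7 March 2003.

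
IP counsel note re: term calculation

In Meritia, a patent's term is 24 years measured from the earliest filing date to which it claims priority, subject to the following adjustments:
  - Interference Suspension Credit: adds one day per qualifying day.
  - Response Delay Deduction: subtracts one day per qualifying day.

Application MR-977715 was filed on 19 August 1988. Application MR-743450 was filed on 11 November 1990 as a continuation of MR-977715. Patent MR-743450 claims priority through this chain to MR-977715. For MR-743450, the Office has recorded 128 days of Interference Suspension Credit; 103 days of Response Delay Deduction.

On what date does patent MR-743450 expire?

September 13, 2012

Earliest priority filing: 19 August 1988.
Base term: 19 August 1988 + 24 years → 19 August 2012.
Interference Suspension Credit: +128 days → 25 December 2012.
Response Delay Deduction: −103 days → 13 September 2012.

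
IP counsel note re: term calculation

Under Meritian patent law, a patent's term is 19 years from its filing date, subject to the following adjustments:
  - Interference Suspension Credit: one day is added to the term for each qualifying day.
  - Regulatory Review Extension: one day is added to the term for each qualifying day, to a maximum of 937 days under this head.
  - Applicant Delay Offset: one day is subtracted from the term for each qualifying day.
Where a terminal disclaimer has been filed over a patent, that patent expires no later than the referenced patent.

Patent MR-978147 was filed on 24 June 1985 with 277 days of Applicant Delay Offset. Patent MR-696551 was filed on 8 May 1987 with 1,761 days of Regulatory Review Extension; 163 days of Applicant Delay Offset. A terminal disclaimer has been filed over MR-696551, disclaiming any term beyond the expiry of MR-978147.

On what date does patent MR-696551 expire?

2003-09-21

Natural term of MR-696551:
  Base: filing + 19 years → 8 May 2006.
  Regulatory Review Extension: 1761 days claimed exceeds the 937-day cap, so +937 days → 30 November 2008.
  Applicant Delay Offset: −163 days → 20 June 2008.
Expiry of referenced patent MR-978147:
  Base: filing + 19 years → 24 June 2004.
  Applicant Delay Offset: −277 days → 21 September 2003.
Terminal disclaimer: MR-696551 expires on the earlier of 20 June 2008 and 21 September 2003.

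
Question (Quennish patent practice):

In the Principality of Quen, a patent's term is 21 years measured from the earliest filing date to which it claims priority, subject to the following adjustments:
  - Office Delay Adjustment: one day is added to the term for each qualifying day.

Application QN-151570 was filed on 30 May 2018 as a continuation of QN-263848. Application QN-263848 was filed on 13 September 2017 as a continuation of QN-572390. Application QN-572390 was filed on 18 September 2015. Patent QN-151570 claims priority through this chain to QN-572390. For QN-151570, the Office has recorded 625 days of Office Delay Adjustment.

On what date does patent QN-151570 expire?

2038-06-05

Earliest priority filing: 18 September 2015.
Base term: 18 September 2015 + 21 years → 18 September 2036.
Office Delay Adjustment: +625 days → 5 June 2038.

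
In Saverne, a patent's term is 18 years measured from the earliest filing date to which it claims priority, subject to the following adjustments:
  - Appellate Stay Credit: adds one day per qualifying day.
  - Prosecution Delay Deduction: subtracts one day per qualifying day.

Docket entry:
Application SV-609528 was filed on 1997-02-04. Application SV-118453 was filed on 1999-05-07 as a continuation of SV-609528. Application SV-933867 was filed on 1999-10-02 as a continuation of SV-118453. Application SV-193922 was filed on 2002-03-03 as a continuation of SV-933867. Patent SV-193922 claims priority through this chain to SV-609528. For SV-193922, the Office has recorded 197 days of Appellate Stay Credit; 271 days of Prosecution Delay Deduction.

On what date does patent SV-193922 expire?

November 22, 2014

Earliest priority filing: 4 February 1997.
Base term: 4 February 1997 + 18 years → 4 February 2015.
Appellate Stay Credit: +197 days → 20 August 2015.
Prosecution Delay Deduction: −271 days → 22 November 2014.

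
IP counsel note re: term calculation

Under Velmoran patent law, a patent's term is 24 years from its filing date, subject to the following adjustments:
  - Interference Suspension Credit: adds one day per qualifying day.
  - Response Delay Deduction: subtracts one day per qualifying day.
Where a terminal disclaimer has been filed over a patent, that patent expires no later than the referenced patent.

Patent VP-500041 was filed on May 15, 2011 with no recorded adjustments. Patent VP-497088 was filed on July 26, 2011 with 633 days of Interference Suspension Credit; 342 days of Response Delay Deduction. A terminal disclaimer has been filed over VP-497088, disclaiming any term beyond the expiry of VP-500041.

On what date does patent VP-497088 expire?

2035-05-15

Natural term of VP-497088:
  Base: filing + 24 years → 26 July 2035.
  Interference Suspension Credit: +633 days → 19 April 2037.
  Response Delay Deduction: −342 days → 12 May 2036.
Expiry of referenced patent VP-500041:
  Base: filing + 24 years → 15 May 2035.
Terminal disclaimer: VP-497088 expires on the earlier of 12 May 2036 and 15 May 2035.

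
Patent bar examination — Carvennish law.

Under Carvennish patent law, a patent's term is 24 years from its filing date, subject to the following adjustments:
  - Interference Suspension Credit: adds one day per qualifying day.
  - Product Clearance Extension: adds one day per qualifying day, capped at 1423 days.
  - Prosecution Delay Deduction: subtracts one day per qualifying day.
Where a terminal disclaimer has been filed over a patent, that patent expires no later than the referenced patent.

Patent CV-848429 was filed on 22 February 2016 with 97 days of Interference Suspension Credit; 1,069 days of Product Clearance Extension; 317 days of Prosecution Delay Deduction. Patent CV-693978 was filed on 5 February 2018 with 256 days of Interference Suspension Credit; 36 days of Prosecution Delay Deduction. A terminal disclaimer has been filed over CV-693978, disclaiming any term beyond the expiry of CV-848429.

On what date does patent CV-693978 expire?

Natural term of CV-693978:
  Base: filing + 24 years → 5 February 2042.
  Interference Suspension Credit: +256 days → 19 October 2042.
  Prosecution Delay Deduction: −36 days → 13 September 2042.
Expiry of referenced patent CV-848429:
  Base: filing + 24 years → 22 February 2040.
  Interference Suspension Credit: +97 days → 29 May 2040.
  Product Clearance Extension: 1069 days (within the 1423-day cap) → +1069 days → 3 May 2043.
  Prosecution Delay Deduction: −317 days → 20 June 2042.
Terminal disclaimer: CV-693978 expires on the earlier of 13 September 2042 and 20 June 2042.

2042-06-20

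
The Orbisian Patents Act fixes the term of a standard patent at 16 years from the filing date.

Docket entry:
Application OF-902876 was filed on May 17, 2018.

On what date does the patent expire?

Filing date + 16 years → 17 May 2034.

2034-05-17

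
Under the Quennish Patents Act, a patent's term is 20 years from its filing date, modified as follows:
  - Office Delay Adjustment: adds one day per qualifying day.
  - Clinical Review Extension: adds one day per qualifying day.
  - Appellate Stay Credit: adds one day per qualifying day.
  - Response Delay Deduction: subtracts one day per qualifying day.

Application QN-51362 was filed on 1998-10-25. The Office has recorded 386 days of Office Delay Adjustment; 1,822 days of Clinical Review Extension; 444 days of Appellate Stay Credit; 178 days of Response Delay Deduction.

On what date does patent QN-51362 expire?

2025-08-03

Base term: filing date + 20 years → 25 October 2018.
Office Delay Adjustment: +386 days → 15 November 2019.
Clinical Review Extension: +1822 days → 10 November 2024.
Appellate Stay Credit: +444 days → 28 January 2026.
Response Delay Deduction: −178 days → 3 August 2025.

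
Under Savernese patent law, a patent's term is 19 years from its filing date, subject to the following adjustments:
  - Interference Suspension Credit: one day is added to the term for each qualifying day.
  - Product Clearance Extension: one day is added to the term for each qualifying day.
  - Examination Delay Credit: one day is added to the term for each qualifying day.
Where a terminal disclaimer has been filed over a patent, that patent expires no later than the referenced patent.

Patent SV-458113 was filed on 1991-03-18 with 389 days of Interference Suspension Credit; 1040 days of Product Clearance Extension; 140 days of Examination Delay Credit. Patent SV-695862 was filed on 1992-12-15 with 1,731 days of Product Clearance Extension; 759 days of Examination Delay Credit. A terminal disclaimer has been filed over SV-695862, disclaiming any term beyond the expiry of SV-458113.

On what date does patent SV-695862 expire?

July 4, 2014

Natural term of SV-695862:
  Base: filing + 19 years → 15 December 2011.
  Product Clearance Extension: +1731 days → 10 September 2016.
  Examination Delay Credit: +759 days → 9 October 2018.
Expiry of referenced patent SV-458113:
  Base: filing + 19 years → 18 March 2010.
  Interference Suspension Credit: +389 days → 11 April 2011.
  Product Clearance Extension: +1040 days → 14 February 2014.
  Examination Delay Credit: +140 days → 4 July 2014.
Terminal disclaimer: SV-695862 expires on the earlier of 9 October 2018 and 4 July 2014.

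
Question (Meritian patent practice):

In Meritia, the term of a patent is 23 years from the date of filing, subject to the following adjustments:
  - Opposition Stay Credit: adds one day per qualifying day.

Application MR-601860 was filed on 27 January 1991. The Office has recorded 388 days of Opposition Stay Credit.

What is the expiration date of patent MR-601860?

Base term: filing date + 23 years → 27 January 2014.
Opposition Stay Credit: +388 days → 19 February 2015.

2015-02-19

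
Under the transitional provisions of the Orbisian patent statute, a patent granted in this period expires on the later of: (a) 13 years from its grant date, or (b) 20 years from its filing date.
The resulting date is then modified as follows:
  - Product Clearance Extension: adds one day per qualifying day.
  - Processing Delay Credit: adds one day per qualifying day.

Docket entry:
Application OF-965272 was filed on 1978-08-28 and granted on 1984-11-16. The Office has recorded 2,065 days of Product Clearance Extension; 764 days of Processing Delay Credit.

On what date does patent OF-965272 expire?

May 27, 2006

(a) grant + 13 years → 16 November 1997.
(b) filing + 20 years → 28 August 1998.
Later of the two: 28 August 1998.
Product Clearance Extension: +2065 days → 23 April 2004.
Processing Delay Credit: +764 days → 27 May 2006.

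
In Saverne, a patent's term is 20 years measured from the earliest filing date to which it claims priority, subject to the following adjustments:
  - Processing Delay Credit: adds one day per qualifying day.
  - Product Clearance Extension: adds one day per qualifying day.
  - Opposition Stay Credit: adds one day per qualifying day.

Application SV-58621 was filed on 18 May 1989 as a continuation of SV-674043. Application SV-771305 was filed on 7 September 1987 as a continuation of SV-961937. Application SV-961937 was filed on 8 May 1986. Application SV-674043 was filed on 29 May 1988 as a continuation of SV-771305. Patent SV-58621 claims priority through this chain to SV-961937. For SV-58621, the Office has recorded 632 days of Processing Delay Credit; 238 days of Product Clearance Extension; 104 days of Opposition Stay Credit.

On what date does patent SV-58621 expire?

2009-01-06

Earliest priority filing: 8 May 1986.
Base term: 8 May 1986 + 20 years → 8 May 2006.
Processing Delay Credit: +632 days → 30 January 2008.
Product Clearance Extension: +238 days → 24 September 2008.
Opposition Stay Credit: +104 days → 6 January 2009.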